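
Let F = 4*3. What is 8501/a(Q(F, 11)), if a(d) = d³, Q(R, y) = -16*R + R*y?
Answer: -8501/216000 ≈ -0.039356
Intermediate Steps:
F = 12
8501/a(Q(F, 11)) = 8501/((12*(-16 + 11))³) = 8501/((12*(-5))³) = 8501/((-60)³) = 8501/(-216000) = 8501*(-1/216000) = -8501/216000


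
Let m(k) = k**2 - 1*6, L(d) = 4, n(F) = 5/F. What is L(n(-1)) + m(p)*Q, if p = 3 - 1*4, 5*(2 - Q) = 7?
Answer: 1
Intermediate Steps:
Q = 3/5 (Q = 2 - 1/5*7 = 2 - 7/5 = 3/5 ≈ 0.60000)
p = -1 (p = 3 - 4 = -1)
m(k) = -6 + k**2 (m(k) = k**2 - 6 = -6 + k**2)
L(n(-1)) + m(p)*Q = 4 + (-6 + (-1)**2)*(3/5) = 4 + (-6 + 1)*(3/5) = 4 - 5*3/5 = 4 - 3 = 1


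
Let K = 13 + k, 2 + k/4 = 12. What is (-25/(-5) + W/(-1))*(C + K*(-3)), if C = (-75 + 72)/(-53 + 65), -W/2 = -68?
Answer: 83447/4 ≈ 20862.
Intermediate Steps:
W = 136 (W = -2*(-68) = 136)
k = 40 (k = -8 + 4*12 = -8 + 48 = 40)
K = 53 (K = 13 + 40 = 53)
C = -¼ (C = -3/12 = -3*1/12 = -¼ ≈ -0.25000)
(-25/(-5) + W/(-1))*(C + K*(-3)) = (-25/(-5) + 136/(-1))*(-¼ + 53*(-3)) = (-25*(-⅕) + 136*(-1))*(-¼ - 159) = (5 - 136)*(-637/4) = -131*(-637/4) = 83447/4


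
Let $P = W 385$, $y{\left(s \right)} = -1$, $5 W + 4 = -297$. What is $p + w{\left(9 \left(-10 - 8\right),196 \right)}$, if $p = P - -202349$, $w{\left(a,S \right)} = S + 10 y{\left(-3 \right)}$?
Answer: $179358$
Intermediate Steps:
$W = - \frac{301}{5}$ ($W = - \frac{4}{5} + \frac{1}{5} \left(-297\right) = - \frac{4}{5} - \frac{297}{5} = - \frac{301}{5} \approx -60.2$)
$P = -23177$ ($P = \left(- \frac{301}{5}\right) 385 = -23177$)
$w{\left(a,S \right)} = -10 + S$ ($w{\left(a,S \right)} = S + 10 \left(-1\right) = S - 10 = -10 + S$)
$p = 179172$ ($p = -23177 - -202349 = -23177 + 202349 = 179172$)
$p + w{\left(9 \left(-10 - 8\right),196 \right)} = 179172 + \left(-10 + 196\right) = 179172 + 186 = 179358$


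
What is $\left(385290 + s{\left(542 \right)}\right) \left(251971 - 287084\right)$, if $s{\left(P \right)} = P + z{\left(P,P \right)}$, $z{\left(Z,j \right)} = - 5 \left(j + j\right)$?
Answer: $-13357406556$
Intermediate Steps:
$z{\left(Z,j \right)} = - 10 j$ ($z{\left(Z,j \right)} = - 5 \cdot 2 j = - 10 j$)
$s{\left(P \right)} = - 9 P$ ($s{\left(P \right)} = P - 10 P = - 9 P$)
$\left(385290 + s{\left(542 \right)}\right) \left(251971 - 287084\right) = \left(385290 - 4878\right) \left(251971 - 287084\right) = \left(385290 - 4878\right) \left(-35113\right) = 380412 \left(-35113\right) = -13357406556$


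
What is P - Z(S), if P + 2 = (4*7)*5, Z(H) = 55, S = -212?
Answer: 83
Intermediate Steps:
P = 138 (P = -2 + (4*7)*5 = -2 + 28*5 = -2 + 140 = 138)
P - Z(S) = 138 - 1*55 = 138 - 55 = 83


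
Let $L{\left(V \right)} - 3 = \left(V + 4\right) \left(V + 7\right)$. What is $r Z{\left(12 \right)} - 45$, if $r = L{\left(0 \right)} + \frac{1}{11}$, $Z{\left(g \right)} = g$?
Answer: $\frac{3609}{11} \approx 328.09$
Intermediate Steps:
$L{\left(V \right)} = 3 + \left(4 + V\right) \left(7 + V\right)$ ($L{\left(V \right)} = 3 + \left(V + 4\right) \left(V + 7\right) = 3 + \left(4 + V\right) \left(7 + V\right)$)
$r = \frac{342}{11}$ ($r = \left(31 + 0^{2} + 11 \cdot 0\right) + \frac{1}{11} = \left(31 + 0 + 0\right) + \frac{1}{11} = 31 + \frac{1}{11} = \frac{342}{11} \approx 31.091$)
$r Z{\left(12 \right)} - 45 = \frac{342}{11} \cdot 12 - 45 = \frac{4104}{11} - 45 = \frac{3609}{11}$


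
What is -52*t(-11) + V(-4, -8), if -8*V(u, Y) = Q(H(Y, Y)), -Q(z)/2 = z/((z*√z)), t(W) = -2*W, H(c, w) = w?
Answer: -1144 - I*√2/16 ≈ -1144.0 - 0.088388*I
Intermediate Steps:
Q(z) = -2/√z (Q(z) = -2*z/(z*√z) = -2*z/(z^(3/2)) = -2*z/z^(3/2) = -2/√z)
V(u, Y) = 1/(4*√Y) (V(u, Y) = -(-1)/(4*√Y) = 1/(4*√Y))
-52*t(-11) + V(-4, -8) = -(-104)*(-11) + 1/(4*√(-8)) = -52*22 + (-I*√2/4)/4 = -1144 - I*√2/16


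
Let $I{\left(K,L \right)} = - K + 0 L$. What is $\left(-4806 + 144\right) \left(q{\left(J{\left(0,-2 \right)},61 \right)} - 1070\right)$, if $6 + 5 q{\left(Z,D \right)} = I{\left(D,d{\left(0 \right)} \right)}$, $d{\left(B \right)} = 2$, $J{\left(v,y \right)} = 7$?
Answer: $\frac{25254054}{5} \approx 5.0508 \cdot 10^{6}$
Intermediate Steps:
$I{\left(K,L \right)} = - K$ ($I{\left(K,L \right)} = - K + 0 = - K$)
$q{\left(Z,D \right)} = - \frac{6}{5} - \frac{D}{5}$ ($q{\left(Z,D \right)} = - \frac{6}{5} + \frac{\left(-1\right) D}{5} = - \frac{6}{5} - \frac{D}{5}$)
$\left(-4806 + 144\right) \left(q{\left(J{\left(0,-2 \right)},61 \right)} - 1070\right) = \left(-4806 + 144\right) \left(\left(- \frac{6}{5} - \frac{61}{5}\right) - 1070\right) = - 4662 \left(\left(- \frac{6}{5} - \frac{61}{5}\right) - 1070\right) = - 4662 \left(- \frac{67}{5} - 1070\right) = \left(-4662\right) \left(- \frac{5417}{5}\right) = \frac{25254054}{5}$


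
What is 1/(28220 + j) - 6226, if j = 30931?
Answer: -368274125/59151 ≈ -6226.0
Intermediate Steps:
1/(28220 + j) - 6226 = 1/(28220 + 30931) - 6226 = 1/59151 - 6226 = -368274125/59151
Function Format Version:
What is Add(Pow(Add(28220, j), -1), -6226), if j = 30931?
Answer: Rational(-368274125, 59151) ≈ -6226.0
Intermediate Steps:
Add(Pow(Add(28220, j), -1), -6226) = Add(Pow(Add(28220, 30931), -1), -6226) = Add(Pow(59151, -1), -6226) = Add(Rational(1, 59151), -6226) = Rational(-368274125, 59151)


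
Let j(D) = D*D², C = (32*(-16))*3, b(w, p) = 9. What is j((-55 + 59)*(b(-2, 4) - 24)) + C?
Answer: -217536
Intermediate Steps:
C = -1536 (C = -512*3 = -1536)
j(D) = D³
j((-55 + 59)*(b(-2, 4) - 24)) + C = ((-55 + 59)*(9 - 24))³ - 1536 = (4*(-15))³ - 1536 = (-60)³ - 1536 = -216000 - 1536 = -217536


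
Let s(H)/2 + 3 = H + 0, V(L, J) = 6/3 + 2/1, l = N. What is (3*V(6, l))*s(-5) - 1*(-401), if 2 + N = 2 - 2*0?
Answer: 209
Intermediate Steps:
N = 0 (N = -2 + (2 - 2*0) = -2 + (2 + 0) = -2 + 2 = 0)
l = 0
V(L, J) = 4 (V(L, J) = 6*(1/3) + 2*1 = 2 + 2 = 4)
s(H) = -6 + 2*H (s(H) = -6 + 2*(H + 0) = -6 + 2*H)
(3*V(6, l))*s(-5) - 1*(-401) = (3*4)*(-6 + 2*(-5)) - 1*(-401) = 12*(-6 - 10) + 401 = 12*(-16) + 401 = -192 + 401 = 209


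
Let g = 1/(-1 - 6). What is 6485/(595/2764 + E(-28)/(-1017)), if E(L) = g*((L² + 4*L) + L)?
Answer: 18229257180/859403 ≈ 21212.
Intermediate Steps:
g = -⅐ (g = 1/(-7) = -⅐ ≈ -0.14286)
E(L) = -5*L/7 - L²/7 (E(L) = -((L² + 4*L) + L)/7 = -(L² + 5*L)/7 = -5*L/7 - L²/7)
6485/(595/2764 + E(-28)/(-1017)) = 6485/(595/2764 - ⅐*(-28)*(5 - 28)/(-1017)) = 6485/(595*(1/2764) - ⅐*(-28)*(-23)*(-1/1017)) = 6485/(595/2764 - 92*(-1/1017)) = 6485/(595/2764 + 92/1017) = 6485/(859403/2810988) = 6485*(2810988/859403) = 18229257180/859403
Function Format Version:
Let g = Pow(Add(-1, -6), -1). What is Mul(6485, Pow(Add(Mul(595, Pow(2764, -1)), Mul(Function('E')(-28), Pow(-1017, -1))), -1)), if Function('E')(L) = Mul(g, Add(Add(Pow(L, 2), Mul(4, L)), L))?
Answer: Rational(18229257180, 859403) ≈ 21212.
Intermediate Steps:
g = Rational(-1, 7) (g = Pow(-7, -1) = Rational(-1, 7) ≈ -0.14286)
Function('E')(L) = Add(Mul(Rational(-5, 7), L), Mul(Rational(-1, 7), Pow(L, 2))) (Function('E')(L) = Mul(Rational(-1, 7), Add(Add(Pow(L, 2), Mul(4, L)), L)) = Mul(Rational(-1, 7), Add(Pow(L, 2), Mul(5, L))) = Add(Mul(Rational(-5, 7), L), Mul(Rational(-1, 7), Pow(L, 2))))
Mul(6485, Pow(Add(Mul(595, Pow(2764, -1)), Mul(Function('E')(-28), Pow(-1017, -1))), -1)) = Mul(6485, Pow(Add(Mul(595, Pow(2764, -1)), Mul(Mul(Rational(-1, 7), -28, Add(5, -28)), Pow(-1017, -1))), -1)) = Mul(6485, Pow(Add(Mul(595, Rational(1, 2764)), Mul(Mul(Rational(-1, 7), -28, -23), Rational(-1, 1017))), -1)) = Mul(6485, Pow(Add(Rational(595, 2764), Mul(-92, Rational(-1, 1017))), -1)) = Mul(6485, Pow(Add(Rational(595, 2764), Rational(92, 1017)), -1)) = Mul(6485, Pow(Rational(859403, 2810988), -1)) = Mul(6485, Rational(2810988, 859403)) = Rational(18229257180, 859403)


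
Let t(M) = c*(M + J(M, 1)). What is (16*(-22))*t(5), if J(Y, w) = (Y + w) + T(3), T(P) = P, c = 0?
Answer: 0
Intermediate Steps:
J(Y, w) = 3 + Y + w (J(Y, w) = (Y + w) + 3 = 3 + Y + w)
t(M) = 0 (t(M) = 0*(M + (3 + M + 1)) = 0*(M + (4 + M)) = 0*(4 + 2*M) = 0)
(16*(-22))*t(5) = (16*(-22))*0 = -352*0 = 0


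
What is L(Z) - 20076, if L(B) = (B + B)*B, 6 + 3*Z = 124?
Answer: -152836/9 ≈ -16982.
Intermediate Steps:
Z = 118/3 (Z = -2 + (⅓)*124 = -2 + 124/3 = 118/3 ≈ 39.333)
L(B) = 2*B² (L(B) = (2*B)*B = 2*B²)
L(Z) - 20076 = 2*(118/3)² - 20076 = 2*(13924/9) - 20076 = 27848/9 - 20076 = -152836/9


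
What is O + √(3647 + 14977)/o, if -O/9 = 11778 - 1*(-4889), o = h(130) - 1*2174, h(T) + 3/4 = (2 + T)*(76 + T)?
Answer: -150003 + 32*√291/100069 ≈ -1.5000e+5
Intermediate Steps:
h(T) = -¾ + (2 + T)*(76 + T)
o = 100069/4 (o = (605/4 + 130² + 78*130) - 1*2174 = (605/4 + 16900 + 10140) - 2174 = 108765/4 - 2174 = 100069/4 ≈ 25017.)
O = -150003 (O = -9*(11778 - 1*(-4889)) = -9*(11778 + 4889) = -9*16667 = -150003)
O + √(3647 + 14977)/o = -150003 + √(3647 + 14977)/(100069/4) = -150003 + √18624*(4/100069) = -150003 + (8*√291)*(4/100069) = -150003 + 32*√291/100069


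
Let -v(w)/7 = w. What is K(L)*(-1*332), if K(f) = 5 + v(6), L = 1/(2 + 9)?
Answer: 12284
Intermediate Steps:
v(w) = -7*w
L = 1/11 ≈ 0.090909
K(f) = -37 (K(f) = 5 - 7*6 = 5 - 42 = -37)
K(L)*(-1*332) = -(-37)*332 = -37*(-332) = 12284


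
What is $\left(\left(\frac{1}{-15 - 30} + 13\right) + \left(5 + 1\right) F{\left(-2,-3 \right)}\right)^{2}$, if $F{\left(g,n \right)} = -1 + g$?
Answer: $\frac{51076}{2025} \approx 25.223$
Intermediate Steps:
$\left(\left(\frac{1}{-15 - 30} + 13\right) + \left(5 + 1\right) F{\left(-2,-3 \right)}\right)^{2} = \left(\left(\frac{1}{-15 - 30} + 13\right) + \left(5 + 1\right) \left(-1 - 2\right)\right)^{2} = \left(\left(\frac{1}{-45} + 13\right) + 6 \left(-3\right)\right)^{2} = \left(\left(- \frac{1}{45} + 13\right) - 18\right)^{2} = \left(\frac{584}{45} - 18\right)^{2} = \left(- \frac{226}{45}\right)^{2} = \frac{51076}{2025}$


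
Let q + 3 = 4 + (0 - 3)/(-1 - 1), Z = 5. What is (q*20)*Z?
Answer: 250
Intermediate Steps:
q = 5/2 (q = -3 + (4 + (0 - 3)/(-1 - 1)) = -3 + (4 - 3/(-2)) = -3 + (4 - 3*(-½)) = -3 + (4 + 3/2) = -3 + 11/2 = 5/2 ≈ 2.5000)
(q*20)*Z = ((5/2)*20)*5 = 50*5 = 250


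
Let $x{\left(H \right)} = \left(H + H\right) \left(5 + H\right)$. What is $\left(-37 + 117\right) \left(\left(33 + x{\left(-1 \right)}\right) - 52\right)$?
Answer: $-2160$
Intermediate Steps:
$x{\left(H \right)} = 2 H \left(5 + H\right)$
$\left(-37 + 117\right) \left(\left(33 + x{\left(-1 \right)}\right) - 52\right) = \left(-37 + 117\right) \left(\left(33 + 2 \left(-1\right) \left(5 - 1\right)\right) - 52\right) = 80 \left(\left(33 + 2 \left(-1\right) 4\right) - 52\right) = 80 \left(\left(33 - 8\right) - 52\right) = 80 \left(25 - 52\right) = 80 \left(-27\right) = -2160$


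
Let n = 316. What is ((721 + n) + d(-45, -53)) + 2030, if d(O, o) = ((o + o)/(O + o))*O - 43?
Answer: 145791/49 ≈ 2975.3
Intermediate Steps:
d(O, o) = -43 + 2*O*o/(O + o) (d(O, o) = ((2*o)/(O + o))*O - 43 = (2*o/(O + o))*O - 43 = 2*O*o/(O + o) - 43 = -43 + 2*O*o/(O + o))
((721 + n) + d(-45, -53)) + 2030 = ((721 + 316) + (-43*(-45) - 43*(-53) + 2*(-45)*(-53))/(-45 - 53)) + 2030 = (1037 + (1935 + 2279 + 4770)/(-98)) + 2030 = (1037 - 1/98*8984) + 2030 = (1037 - 4492/49) + 2030 = 46321/49 + 2030 = 145791/49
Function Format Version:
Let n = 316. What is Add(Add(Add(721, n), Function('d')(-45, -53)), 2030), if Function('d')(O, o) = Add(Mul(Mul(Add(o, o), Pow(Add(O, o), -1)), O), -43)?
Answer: Rational(145791, 49) ≈ 2975.3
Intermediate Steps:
Function('d')(O, o) = Add(-43, Mul(2, O, o, Pow(Add(O, o), -1))) (Function('d')(O, o) = Add(Mul(Mul(Mul(2, o), Pow(Add(O, o), -1)), O), -43) = Add(Mul(Mul(2, o, Pow(Add(O, o), -1)), O), -43) = Add(Mul(2, O, o, Pow(Add(O, o), -1)), -43) = Add(-43, Mul(2, O, o, Pow(Add(O, o), -1))))
Add(Add(Add(721, n), Function('d')(-45, -53)), 2030) = Add(Add(Add(721, 316), Mul(Pow(Add(-45, -53), -1), Add(Mul(-43, -45), Mul(-43, -53), Mul(2, -45, -53)))), 2030) = Add(Add(1037, Mul(Pow(-98, -1), Add(1935, 2279, 4770))), 2030) = Add(Add(1037, Mul(Rational(-1, 98), 8984)), 2030) = Add(Add(1037, Rational(-4492, 49)), 2030) = Add(Rational(46321, 49), 2030) = Rational(145791, 49)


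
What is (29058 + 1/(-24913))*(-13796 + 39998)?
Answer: 18968203012506/24913 ≈ 7.6138e+8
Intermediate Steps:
(29058 + 1/(-24913))*(-13796 + 39998) = (29058 - 1/24913)*26202 = (723921953/24913)*26202 = 18968203012506/24913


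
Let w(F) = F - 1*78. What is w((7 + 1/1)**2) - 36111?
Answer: -36125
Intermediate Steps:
w(F) = -78 + F (w(F) = F - 78 = -78 + F)
w((7 + 1/1)**2) - 36111 = (-78 + (7 + 1/1)**2) - 36111 = (-78 + (7 + 1)**2) - 36111 = (-78 + 8**2) - 36111 = (-78 + 64) - 36111 = -14 - 36111 = -36125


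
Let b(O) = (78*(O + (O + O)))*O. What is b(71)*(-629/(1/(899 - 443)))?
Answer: -338335869456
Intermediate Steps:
b(O) = 234*O² (b(O) = (78*(O + 2*O))*O = (78*(3*O))*O = (234*O)*O = 234*O²)
b(71)*(-629/(1/(899 - 443))) = (234*71²)*(-629/(1/(899 - 443))) = (234*5041)*(-629/(1/456)) = 1179594*(-629/1/456) = 1179594*(-629*456) = 1179594*(-286824) = -338335869456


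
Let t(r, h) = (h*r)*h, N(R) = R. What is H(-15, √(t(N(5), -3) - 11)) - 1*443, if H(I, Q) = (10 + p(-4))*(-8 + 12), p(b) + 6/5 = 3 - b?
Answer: -1899/5 ≈ -379.80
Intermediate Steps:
p(b) = 9/5 - b (p(b) = -6/5 + (3 - b) = 9/5 - b)
t(r, h) = r*h²
H(I, Q) = 316/5 (H(I, Q) = (10 + (9/5 - 1*(-4)))*(-8 + 12) = (10 + (9/5 + 4))*4 = (10 + 29/5)*4 = (79/5)*4 = 316/5)
H(-15, √(t(N(5), -3) - 11)) - 1*443 = 316/5 - 1*443 = 316/5 - 443 = -1899/5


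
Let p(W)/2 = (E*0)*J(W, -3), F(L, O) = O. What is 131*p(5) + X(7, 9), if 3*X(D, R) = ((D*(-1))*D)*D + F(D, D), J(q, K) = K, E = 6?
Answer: -112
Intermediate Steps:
X(D, R) = -D**3/3 + D/3 (X(D, R) = (((D*(-1))*D)*D + D)/3 = (((-D)*D)*D + D)/3 = ((-D**2)*D + D)/3 = (-D**3 + D)/3 = (D - D**3)/3 = -D**3/3 + D/3)
p(W) = 0 (p(W) = 2*((6*0)*(-3)) = 2*(0*(-3)) = 2*0 = 0)
131*p(5) + X(7, 9) = 131*0 + (1/3)*7*(1 - 1*7**2) = 0 + (1/3)*7*(1 - 1*49) = 0 + (1/3)*7*(1 - 49) = 0 + (1/3)*7*(-48) = 0 - 112 = -112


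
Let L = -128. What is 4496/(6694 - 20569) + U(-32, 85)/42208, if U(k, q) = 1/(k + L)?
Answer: -6072552151/18740352000 ≈ -0.32404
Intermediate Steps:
U(k, q) = 1/(-128 + k) (U(k, q) = 1/(k - 128) = 1/(-128 + k))
4496/(6694 - 20569) + U(-32, 85)/42208 = 4496/(6694 - 20569) + 1/(-128 - 32*42208) = 4496/(-13875) + (1/42208)/(-160) = 4496*(-1/13875) - 1/160*1/42208 = -4496/13875 - 1/6753280 = -6072552151/18740352000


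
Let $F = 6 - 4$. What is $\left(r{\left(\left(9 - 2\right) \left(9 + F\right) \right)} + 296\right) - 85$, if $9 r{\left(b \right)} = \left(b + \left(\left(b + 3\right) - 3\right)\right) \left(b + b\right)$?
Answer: $\frac{25615}{9} \approx 2846.1$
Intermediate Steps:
$F = 2$
$r{\left(b \right)} = \frac{4 b^{2}}{9}$ ($r{\left(b \right)} = \frac{\left(b + \left(\left(b + 3\right) - 3\right)\right) \left(b + b\right)}{9} = \frac{\left(b + \left(\left(3 + b\right) - 3\right)\right) 2 b}{9} = \frac{\left(b + b\right) 2 b}{9} = \frac{2 b 2 b}{9} = \frac{4 b^{2}}{9}$)
$\left(r{\left(\left(9 - 2\right) \left(9 + F\right) \right)} + 296\right) - 85 = \left(\frac{4 \left(\left(9 - 2\right) \left(9 + 2\right)\right)^{2}}{9} + 296\right) - 85 = \left(\frac{4 \left(7 \cdot 11\right)^{2}}{9} + 296\right) - 85 = \left(\frac{4 \cdot 77^{2}}{9} + 296\right) - 85 = \left(\frac{4}{9} \cdot 5929 + 296\right) - 85 = \left(\frac{23716}{9} + 296\right) - 85 = \frac{26380}{9} - 85 = \frac{25615}{9}$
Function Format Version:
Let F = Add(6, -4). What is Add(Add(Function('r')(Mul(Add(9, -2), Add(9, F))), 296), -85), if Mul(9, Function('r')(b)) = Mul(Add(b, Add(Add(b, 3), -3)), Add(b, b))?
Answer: Rational(25615, 9) ≈ 2846.1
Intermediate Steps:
F = 2
Function('r')(b) = Mul(Rational(4, 9), Pow(b, 2)) (Function('r')(b) = Mul(Rational(1, 9), Mul(Add(b, Add(Add(b, 3), -3)), Add(b, b))) = Mul(Rational(1, 9), Mul(Add(b, Add(Add(3, b), -3)), Mul(2, b))) = Mul(Rational(1, 9), Mul(Add(b, b), Mul(2, b))) = Mul(Rational(1, 9), Mul(Mul(2, b), Mul(2, b))) = Mul(Rational(1, 9), Mul(4, Pow(b, 2))) = Mul(Rational(4, 9), Pow(b, 2)))
Add(Add(Function('r')(Mul(Add(9, -2), Add(9, F))), 296), -85) = Add(Add(Mul(Rational(4, 9), Pow(Mul(Add(9, -2), Add(9, 2)), 2)), 296), -85) = Add(Add(Mul(Rational(4, 9), Pow(Mul(7, 11), 2)), 296), -85) = Add(Add(Mul(Rational(4, 9), Pow(77, 2)), 296), -85) = Add(Add(Mul(Rational(4, 9), 5929), 296), -85) = Add(Add(Rational(23716, 9), 296), -85) = Add(Rational(26380, 9), -85) = Rational(25615, 9)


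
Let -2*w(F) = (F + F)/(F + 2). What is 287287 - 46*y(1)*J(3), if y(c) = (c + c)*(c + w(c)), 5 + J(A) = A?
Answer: 862229/3 ≈ 2.8741e+5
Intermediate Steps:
w(F) = -F/(2 + F) (w(F) = -(F + F)/(2*(F + 2)) = -2*F/(2*(2 + F)) = -F/(2 + F))
J(A) = -5 + A
y(c) = 2*c*(c - c/(2 + c)) (y(c) = (c + c)*(c - c/(2 + c)) = (2*c)*(c - c/(2 + c)) = 2*c*(c - c/(2 + c)))
287287 - 46*y(1)*J(3) = 287287 - 46*(2*1²*(1 + 1)/(2 + 1))*(-5 + 3) = 287287 - 46*(2*1*2/3)*(-2) = 287287 - 46*(2*1*(⅓)*2)*(-2) = 287287 - 46*(4/3)*(-2) = 287287 - 184*(-2)/3 = 287287 - 1*(-368/3) = 287287 + 368/3 = 862229/3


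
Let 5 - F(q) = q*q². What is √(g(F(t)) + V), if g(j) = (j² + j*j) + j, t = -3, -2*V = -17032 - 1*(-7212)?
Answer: √6990 ≈ 83.606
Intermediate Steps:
V = 4910 (V = -(-17032 - 1*(-7212))/2 = -(-17032 + 7212)/2 = -½*(-9820) = 4910)
F(q) = 5 - q³ (F(q) = 5 - q*q² = 5 - q³)
g(j) = j + 2*j² (g(j) = (j² + j²) + j = 2*j² + j = j + 2*j²)
√(g(F(t)) + V) = √((5 - 1*(-3)³)*(1 + 2*(5 - 1*(-3)³)) + 4910) = √((5 - 1*(-27))*(1 + 2*(5 - 1*(-27))) + 4910) = √((5 + 27)*(1 + 2*(5 + 27)) + 4910) = √(32*(1 + 2*32) + 4910) = √(32*(1 + 64) + 4910) = √(32*65 + 4910) = √(2080 + 4910) = √6990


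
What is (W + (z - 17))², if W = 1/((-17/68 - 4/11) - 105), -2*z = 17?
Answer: 56209297225/86378436 ≈ 650.73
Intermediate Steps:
z = -17/2 (z = -½*17 = -17/2 ≈ -8.5000)
W = -44/4647 (W = 1/((-17*1/68 - 4*1/11) - 105) = 1/((-¼ - 4/11) - 105) = 1/(-27/44 - 105) = 1/(-4647/44) = -44/4647 ≈ -0.0094685)
(W + (z - 17))² = (-44/4647 + (-17/2 - 17))² = (-44/4647 - 51/2)² = (-237085/9294)² = 56209297225/86378436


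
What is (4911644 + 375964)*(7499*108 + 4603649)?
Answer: 28624682699928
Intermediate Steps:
(4911644 + 375964)*(7499*108 + 4603649) = 5287608*(809892 + 4603649) = 5287608*5413541 = 28624682699928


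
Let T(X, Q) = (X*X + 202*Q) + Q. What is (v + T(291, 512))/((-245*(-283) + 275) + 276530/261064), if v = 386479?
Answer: 75068431072/9086470785 ≈ 8.2616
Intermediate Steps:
T(X, Q) = X² + 203*Q (T(X, Q) = (X² + 202*Q) + Q = X² + 203*Q)
(v + T(291, 512))/((-245*(-283) + 275) + 276530/261064) = (386479 + (291² + 203*512))/((-245*(-283) + 275) + 276530/261064) = (386479 + (84681 + 103936))/((69335 + 275) + 276530*(1/261064)) = (386479 + 188617)/(69610 + 138265/130532) = 575096/(9086470785/130532) = 575096*(130532/9086470785) = 75068431072/9086470785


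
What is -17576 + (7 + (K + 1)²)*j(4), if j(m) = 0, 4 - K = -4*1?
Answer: -17576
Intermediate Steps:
K = 8 (K = 4 - (-4) = 4 - 1*(-4) = 4 + 4 = 8)
-17576 + (7 + (K + 1)²)*j(4) = -17576 + (7 + (8 + 1)²)*0 = -17576 + (7 + 9²)*0 = -17576 + (7 + 81)*0 = -17576 + 88*0 = -17576 + 0 = -17576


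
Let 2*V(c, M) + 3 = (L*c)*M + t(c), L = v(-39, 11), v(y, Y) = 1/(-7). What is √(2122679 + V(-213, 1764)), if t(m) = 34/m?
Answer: √390085460394/426 ≈ 1466.1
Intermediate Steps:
v(y, Y) = -⅐
L = -⅐ ≈ -0.14286
V(c, M) = -3/2 + 17/c - M*c/14 (V(c, M) = -3/2 + ((-c/7)*M + 34/c)/2 = -3/2 + (-M*c/7 + 34/c)/2 = -3/2 + (34/c - M*c/7)/2 = -3/2 + (17/c - M*c/14) = -3/2 + 17/c - M*c/14)
√(2122679 + V(-213, 1764)) = √(2122679 + (1/14)*(238 - 1*(-213)*(21 + 1764*(-213)))/(-213)) = √(2122679 + (1/14)*(-1/213)*(238 - 1*(-213)*(21 - 375732))) = √(2122679 + (1/14)*(-1/213)*(238 - 1*(-213)*(-375711))) = √(2122679 + (1/14)*(-1/213)*(238 - 80026443)) = √(2122679 + (1/14)*(-1/213)*(-80026205)) = √(2122679 + 11432315/426) = √(915693569/426) = √390085460394/426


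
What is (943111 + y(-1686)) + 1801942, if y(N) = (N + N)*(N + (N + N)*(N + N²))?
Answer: 32302246039685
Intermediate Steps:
y(N) = 2*N*(N + 2*N*(N + N²)) (y(N) = (2*N)*(N + (2*N)*(N + N²)) = (2*N)*(N + 2*N*(N + N²)) = 2*N*(N + 2*N*(N + N²)))
(943111 + y(-1686)) + 1801942 = (943111 + (-1686)²*(2 + 4*(-1686) + 4*(-1686)²)) + 1801942 = (943111 + 2842596*(2 - 6744 + 4*2842596)) + 1801942 = (943111 + 2842596*(2 - 6744 + 11370384)) + 1801942 = (943111 + 2842596*11363642) + 1801942 = (943111 + 32302243294632) + 1801942 = 32302244237743 + 1801942 = 32302246039685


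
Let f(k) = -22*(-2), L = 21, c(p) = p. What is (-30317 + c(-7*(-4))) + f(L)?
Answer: -30245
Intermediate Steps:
f(k) = 44
(-30317 + c(-7*(-4))) + f(L) = (-30317 - 7*(-4)) + 44 = (-30317 + 28) + 44 = -30289 + 44 = -30245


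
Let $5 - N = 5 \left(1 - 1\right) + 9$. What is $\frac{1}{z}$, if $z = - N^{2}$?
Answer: $- \frac{1}{16} \approx -0.0625$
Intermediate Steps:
$N = -4$ ($N = 5 - \left(5 \left(1 - 1\right) + 9\right) = 5 - \left(5 \cdot 0 + 9\right) = 5 - \left(0 + 9\right) = 5 - 9 = -4$)
$z = -16$ ($z = - \left(-4\right)^{2} = \left(-1\right) 16 = -16$)
$\frac{1}{z} = \frac{1}{-16} = - \frac{1}{16}$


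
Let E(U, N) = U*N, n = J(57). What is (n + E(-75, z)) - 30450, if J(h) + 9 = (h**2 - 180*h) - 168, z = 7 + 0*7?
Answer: -38163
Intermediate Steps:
z = 7 (z = 7 + 0 = 7)
J(h) = -177 + h**2 - 180*h (J(h) = -9 + ((h**2 - 180*h) - 168) = -9 + (-168 + h**2 - 180*h) = -177 + h**2 - 180*h)
n = -7188 (n = -177 + 57**2 - 180*57 = -177 + 3249 - 10260 = -7188)
E(U, N) = N*U
(n + E(-75, z)) - 30450 = (-7188 + 7*(-75)) - 30450 = (-7188 - 525) - 30450 = -7713 - 30450 = -38163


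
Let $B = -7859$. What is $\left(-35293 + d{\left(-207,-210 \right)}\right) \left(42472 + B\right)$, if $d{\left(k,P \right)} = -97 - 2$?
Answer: $-1225023296$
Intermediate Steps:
$d{\left(k,P \right)} = -99$ ($d{\left(k,P \right)} = -97 - 2 = -99$)
$\left(-35293 + d{\left(-207,-210 \right)}\right) \left(42472 + B\right) = \left(-35293 - 99\right) \left(42472 - 7859\right) = \left(-35392\right) 34613 = -1225023296$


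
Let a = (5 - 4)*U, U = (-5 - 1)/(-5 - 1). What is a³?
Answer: 1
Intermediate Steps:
U = 1 (U = -6/(-6) = -6*(-⅙) = 1)
a = 1 (a = (5 - 4)*1 = 1*1 = 1)
a³ = 1³ = 1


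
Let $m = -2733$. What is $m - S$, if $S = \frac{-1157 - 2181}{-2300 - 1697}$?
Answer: $- \frac{10927139}{3997} \approx -2733.8$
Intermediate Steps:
$S = \frac{3338}{3997}$ ($S = - \frac{3338}{-3997} = \left(-3338\right) \left(- \frac{1}{3997}\right) = \frac{3338}{3997} \approx 0.83513$)
$m - S = -2733 - \frac{3338}{3997} = - \frac{10927139}{3997}$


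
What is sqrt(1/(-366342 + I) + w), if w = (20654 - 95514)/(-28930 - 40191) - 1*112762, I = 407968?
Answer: I*sqrt(32683952796297371006)/17025034 ≈ 335.8*I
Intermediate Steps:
w = -7794147342/69121 (w = -74860/(-69121) - 112762 = -74860*(-1/69121) - 112762 = 74860/69121 - 112762 = -7794147342/69121 ≈ -1.1276e+5)
sqrt(1/(-366342 + I) + w) = sqrt(1/(-366342 + 407968) - 7794147342/69121) = sqrt(1/41626 - 7794147342/69121) = sqrt(-24956859783767/221325442) = I*sqrt(32683952796297371006)/17025034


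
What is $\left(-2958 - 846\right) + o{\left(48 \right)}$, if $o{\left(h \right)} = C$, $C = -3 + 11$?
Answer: $-3796$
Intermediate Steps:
$C = 8$
$o{\left(h \right)} = 8$
$\left(-2958 - 846\right) + o{\left(48 \right)} = \left(-2958 - 846\right) + 8 = -3804 + 8 = -3796$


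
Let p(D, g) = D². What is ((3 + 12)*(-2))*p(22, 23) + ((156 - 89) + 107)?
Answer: -14346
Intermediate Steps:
((3 + 12)*(-2))*p(22, 23) + ((156 - 89) + 107) = ((3 + 12)*(-2))*22² + ((156 - 89) + 107) = (15*(-2))*484 + (67 + 107) = -30*484 + 174 = -14520 + 174 = -14346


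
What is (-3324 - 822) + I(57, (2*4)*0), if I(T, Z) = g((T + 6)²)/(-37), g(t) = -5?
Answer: -153397/37 ≈ -4145.9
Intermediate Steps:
I(T, Z) = 5/37 (I(T, Z) = -5/(-37) = -5*(-1/37) = 5/37)
(-3324 - 822) + I(57, (2*4)*0) = (-3324 - 822) + 5/37 = -4146 + 5/37 = -153397/37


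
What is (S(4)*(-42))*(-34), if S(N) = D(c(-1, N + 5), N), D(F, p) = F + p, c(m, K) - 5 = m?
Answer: 11424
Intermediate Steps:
c(m, K) = 5 + m
S(N) = 4 + N (S(N) = (5 - 1) + N = 4 + N)
(S(4)*(-42))*(-34) = ((4 + 4)*(-42))*(-34) = (8*(-42))*(-34) = -336*(-34) = 11424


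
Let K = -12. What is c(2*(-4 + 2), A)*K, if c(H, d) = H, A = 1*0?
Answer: 48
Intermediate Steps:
A = 0
c(2*(-4 + 2), A)*K = (2*(-4 + 2))*(-12) = (2*(-2))*(-12) = -4*(-12) = 48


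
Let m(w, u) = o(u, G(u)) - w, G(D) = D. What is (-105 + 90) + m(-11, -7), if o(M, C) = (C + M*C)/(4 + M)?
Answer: -18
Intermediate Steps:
o(M, C) = (C + C*M)/(4 + M)
m(w, u) = -w + u*(1 + u)/(4 + u) (m(w, u) = u*(1 + u)/(4 + u) - w = -w + u*(1 + u)/(4 + u))
(-105 + 90) + m(-11, -7) = (-105 + 90) + (-7*(1 - 7) - 1*(-11)*(4 - 7))/(4 - 7) = -15 + (-7*(-6) - 1*(-11)*(-3))/(-3) = -15 - (42 - 33)/3 = -15 - ⅓*9 = -15 - 3 = -18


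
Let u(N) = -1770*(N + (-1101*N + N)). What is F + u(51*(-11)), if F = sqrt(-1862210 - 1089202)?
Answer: -1091274030 + 2*I*sqrt(737853) ≈ -1.0913e+9 + 1718.0*I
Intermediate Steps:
u(N) = 1945230*N (u(N) = -1770*(N - 1100*N) = -(-1945230)*N = 1945230*N)
F = 2*I*sqrt(737853) (F = sqrt(-2951412) = 2*I*sqrt(737853) ≈ 1718.0*I)
F + u(51*(-11)) = 2*I*sqrt(737853) + 1945230*(51*(-11)) = 2*I*sqrt(737853) + 1945230*(-561) = 2*I*sqrt(737853) - 1091274030 = -1091274030 + 2*I*sqrt(737853)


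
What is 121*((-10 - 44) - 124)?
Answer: -21538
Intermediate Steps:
121*((-10 - 44) - 124) = 121*(-54 - 124) = 121*(-178) = -21538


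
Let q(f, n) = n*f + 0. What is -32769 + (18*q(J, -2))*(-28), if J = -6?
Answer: -38817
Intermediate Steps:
q(f, n) = f*n (q(f, n) = f*n + 0 = f*n)
-32769 + (18*q(J, -2))*(-28) = -32769 + (18*(-6*(-2)))*(-28) = -32769 + (18*12)*(-28) = -32769 + 216*(-28) = -32769 - 6048 = -38817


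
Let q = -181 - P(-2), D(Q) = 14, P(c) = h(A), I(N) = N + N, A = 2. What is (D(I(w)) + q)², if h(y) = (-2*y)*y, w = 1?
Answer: 25281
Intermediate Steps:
I(N) = 2*N
h(y) = -2*y²
P(c) = -8 (P(c) = -2*2² = -2*4 = -8)
q = -173 (q = -181 - 1*(-8) = -181 + 8 = -173)
(D(I(w)) + q)² = (14 - 173)² = (-159)² = 25281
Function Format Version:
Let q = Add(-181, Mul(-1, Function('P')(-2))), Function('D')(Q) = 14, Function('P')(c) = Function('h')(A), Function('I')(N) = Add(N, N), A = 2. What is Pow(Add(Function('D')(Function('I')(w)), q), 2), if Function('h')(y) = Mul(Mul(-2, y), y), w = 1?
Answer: 25281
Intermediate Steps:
Function('I')(N) = Mul(2, N)
Function('h')(y) = Mul(-2, Pow(y, 2))
Function('P')(c) = -8 (Function('P')(c) = Mul(-2, Pow(2, 2)) = Mul(-2, 4) = -8)
q = -173 (q = Add(-181, Mul(-1, -8)) = Add(-181, 8) = -173)
Pow(Add(Function('D')(Function('I')(w)), q), 2) = Pow(Add(14, -173), 2) = Pow(-159, 2) = 25281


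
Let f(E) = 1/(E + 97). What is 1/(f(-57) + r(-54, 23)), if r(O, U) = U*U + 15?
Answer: 40/21761 ≈ 0.0018382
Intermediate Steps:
f(E) = 1/(97 + E)
r(O, U) = 15 + U² (r(O, U) = U² + 15 = 15 + U²)
1/(f(-57) + r(-54, 23)) = 1/(1/(97 - 57) + (15 + 23²)) = 1/(1/40 + (15 + 529)) = 1/(1/40 + 544) = 1/(21761/40) = 40/21761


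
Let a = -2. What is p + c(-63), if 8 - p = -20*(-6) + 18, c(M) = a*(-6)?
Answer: -118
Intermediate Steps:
c(M) = 12 (c(M) = -2*(-6) = 12)
p = -130 (p = 8 - (-20*(-6) + 18) = 8 - (120 + 18) = 8 - 1*138 = 8 - 138 = -130)
p + c(-63) = -130 + 12 = -118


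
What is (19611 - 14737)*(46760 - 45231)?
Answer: 7452346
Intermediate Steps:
(19611 - 14737)*(46760 - 45231) = 4874*1529 = 7452346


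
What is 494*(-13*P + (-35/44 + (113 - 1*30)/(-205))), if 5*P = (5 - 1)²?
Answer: -95356573/4510 ≈ -21143.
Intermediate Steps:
P = 16/5 (P = (5 - 1)²/5 = (⅕)*4² = (⅕)*16 = 16/5 ≈ 3.2000)
494*(-13*P + (-35/44 + (113 - 1*30)/(-205))) = 494*(-13*16/5 + (-35/44 + (113 - 1*30)/(-205))) = 494*(-208/5 + (-35*1/44 + (113 - 30)*(-1/205))) = 494*(-208/5 + (-35/44 + 83*(-1/205))) = 494*(-208/5 + (-35/44 - 83/205)) = 494*(-208/5 - 10827/9020) = 494*(-386059/9020) = -95356573/4510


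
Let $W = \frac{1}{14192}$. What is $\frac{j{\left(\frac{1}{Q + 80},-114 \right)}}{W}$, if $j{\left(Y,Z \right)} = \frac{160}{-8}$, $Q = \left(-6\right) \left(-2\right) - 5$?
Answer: $-283840$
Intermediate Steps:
$Q = 7$ ($Q = 12 - 5 = 7$)
$W = \frac{1}{14192} \approx 7.0462 \cdot 10^{-5}$
$j{\left(Y,Z \right)} = -20$ ($j{\left(Y,Z \right)} = 160 \left(- \frac{1}{8}\right) = -20$)
$\frac{j{\left(\frac{1}{Q + 80},-114 \right)}}{W} = - 20 \frac{1}{\frac{1}{14192}} = \left(-20\right) 14192 = -283840$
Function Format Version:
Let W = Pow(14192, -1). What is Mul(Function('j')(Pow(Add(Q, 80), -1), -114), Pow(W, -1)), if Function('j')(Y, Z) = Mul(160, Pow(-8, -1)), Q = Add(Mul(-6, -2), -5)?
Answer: -283840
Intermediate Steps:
Q = 7 (Q = Add(12, -5) = 7)
W = Rational(1, 14192) ≈ 7.0462e-5
Function('j')(Y, Z) = -20 (Function('j')(Y, Z) = Mul(160, Rational(-1, 8)) = -20)
Mul(Function('j')(Pow(Add(Q, 80), -1), -114), Pow(W, -1)) = Mul(-20, Pow(Rational(1, 14192), -1)) = Mul(-20, 14192) = -283840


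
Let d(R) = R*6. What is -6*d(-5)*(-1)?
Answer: -180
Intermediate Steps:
d(R) = 6*R
-6*d(-5)*(-1) = -36*(-5)*(-1) = -6*(-30)*(-1) = 180*(-1) = -180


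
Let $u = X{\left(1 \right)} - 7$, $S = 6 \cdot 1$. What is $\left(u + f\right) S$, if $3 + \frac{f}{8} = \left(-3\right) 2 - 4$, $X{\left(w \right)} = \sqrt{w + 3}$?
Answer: $-654$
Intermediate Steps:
$S = 6$
$X{\left(w \right)} = \sqrt{3 + w}$
$f = -104$ ($f = -24 + 8 \left(\left(-3\right) 2 - 4\right) = -24 + 8 \left(-6 - 4\right) = -24 + 8 \left(-10\right) = -24 - 80 = -104$)
$u = -5$ ($u = \sqrt{3 + 1} - 7 = \sqrt{4} - 7 = 2 - 7 = -5$)
$\left(u + f\right) S = \left(-5 - 104\right) 6 = \left(-109\right) 6 = -654$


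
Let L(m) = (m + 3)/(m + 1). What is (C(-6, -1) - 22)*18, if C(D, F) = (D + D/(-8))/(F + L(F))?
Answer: -396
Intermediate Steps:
L(m) = (3 + m)/(1 + m)
C(D, F) = 7*D/(8*(F + (3 + F)/(1 + F))) (C(D, F) = (D + D/(-8))/(F + (3 + F)/(1 + F)) = (D + D*(-⅛))/(F + (3 + F)/(1 + F)) = (D - D/8)/(F + (3 + F)/(1 + F)) = (7*D/8)/(F + (3 + F)/(1 + F)) = 7*D/(8*(F + (3 + F)/(1 + F))))
(C(-6, -1) - 22)*18 = ((7/8)*(-6)*(1 - 1)/(3 + (-1)² + 2*(-1)) - 22)*18 = ((7/8)*(-6)*0/(3 + 1 - 2) - 22)*18 = ((7/8)*(-6)*0/2 - 22)*18 = ((7/8)*(-6)*(½)*0 - 22)*18 = (0 - 22)*18 = -22*18 = -396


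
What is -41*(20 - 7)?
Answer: -533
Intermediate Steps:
-41*(20 - 7) = -41*13 = -533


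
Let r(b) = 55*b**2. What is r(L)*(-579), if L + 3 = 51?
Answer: -73370880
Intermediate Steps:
L = 48 (L = -3 + 51 = 48)
r(L)*(-579) = (55*48**2)*(-579) = (55*2304)*(-579) = 126720*(-579) = -73370880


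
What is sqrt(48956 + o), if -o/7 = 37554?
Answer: I*sqrt(213922) ≈ 462.52*I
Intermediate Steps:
o = -262878 (o = -7*37554 = -262878)
sqrt(48956 + o) = sqrt(48956 - 262878) = sqrt(-213922) = I*sqrt(213922)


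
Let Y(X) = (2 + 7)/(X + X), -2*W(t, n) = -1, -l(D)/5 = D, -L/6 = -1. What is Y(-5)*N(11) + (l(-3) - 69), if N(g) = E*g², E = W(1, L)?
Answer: -2169/20 ≈ -108.45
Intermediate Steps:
L = 6 (L = -6*(-1) = 6)
l(D) = -5*D
W(t, n) = ½ (W(t, n) = -½*(-1) = ½)
Y(X) = 9/(2*X) (Y(X) = 9/((2*X)) = 9*(1/(2*X)) = 9/(2*X))
E = ½ ≈ 0.50000
N(g) = g²/2
Y(-5)*N(11) + (l(-3) - 69) = ((9/2)/(-5))*((½)*11²) + (-5*(-3) - 69) = ((9/2)*(-⅕))*((½)*121) + (15 - 69) = -9/10*121/2 - 54 = -1089/20 - 54 = -2169/20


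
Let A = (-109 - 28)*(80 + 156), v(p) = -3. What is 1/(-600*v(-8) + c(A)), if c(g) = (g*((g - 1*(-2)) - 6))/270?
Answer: 135/522986776 ≈ 2.5813e-7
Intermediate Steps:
A = -32332 (A = -137*236 = -32332)
c(g) = g*(-4 + g)/270 (c(g) = (g*((g + 2) - 6))*(1/270) = (g*((2 + g) - 6))*(1/270) = (g*(-4 + g))*(1/270) = g*(-4 + g)/270)
1/(-600*v(-8) + c(A)) = 1/(-600*(-3) + (1/270)*(-32332)*(-4 - 32332)) = 1/(1800 + (1/270)*(-32332)*(-32336)) = 1/(1800 + 522743776/135) = 1/(522986776/135) = 135/522986776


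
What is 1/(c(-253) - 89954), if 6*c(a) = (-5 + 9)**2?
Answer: -3/269854 ≈ -1.1117e-5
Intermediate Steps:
c(a) = 8/3 (c(a) = (-5 + 9)**2/6 = (1/6)*4**2 = (1/6)*16 = 8/3)
1/(c(-253) - 89954) = 1/(8/3 - 89954) = 1/(-269854/3) = -3/269854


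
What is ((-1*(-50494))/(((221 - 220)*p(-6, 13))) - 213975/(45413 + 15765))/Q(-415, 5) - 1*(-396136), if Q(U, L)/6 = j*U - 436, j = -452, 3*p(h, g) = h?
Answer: 27212392138892771/68694573792 ≈ 3.9614e+5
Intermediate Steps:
p(h, g) = h/3
Q(U, L) = -2616 - 2712*U (Q(U, L) = 6*(-452*U - 436) = 6*(-436 - 452*U) = -2616 - 2712*U)
((-1*(-50494))/(((221 - 220)*p(-6, 13))) - 213975/(45413 + 15765))/Q(-415, 5) - 1*(-396136) = ((-1*(-50494))/(((221 - 220)*((1/3)*(-6)))) - 213975/(45413 + 15765))/(-2616 - 2712*(-415)) - 1*(-396136) = (50494/((1*(-2))) - 213975/61178)/(-2616 + 1125480) + 396136 = (50494/(-2) - 213975*1/61178)/1122864 + 396136 = (50494*(-1/2) - 213975/61178)*(1/1122864) + 396136 = (-25247 - 213975/61178)*(1/1122864) + 396136 = -1544774941/61178*1/1122864 + 396136 = -1544774941/68694573792 + 396136 = 27212392138892771/68694573792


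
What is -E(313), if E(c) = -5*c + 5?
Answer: 1560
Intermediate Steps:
E(c) = 5 - 5*c
-E(313) = -(5 - 5*313) = -(5 - 1565) = -1*(-1560) = 1560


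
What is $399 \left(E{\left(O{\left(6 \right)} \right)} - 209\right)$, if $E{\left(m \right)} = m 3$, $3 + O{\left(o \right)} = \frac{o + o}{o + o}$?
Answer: $-85785$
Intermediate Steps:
$O{\left(o \right)} = -2$ ($O{\left(o \right)} = -3 + \frac{o + o}{o + o} = -3 + \frac{2 o}{2 o} = -3 + 2 o \frac{1}{2 o} = -3 + 1 = -2$)
$E{\left(m \right)} = 3 m$
$399 \left(E{\left(O{\left(6 \right)} \right)} - 209\right) = 399 \left(3 \left(-2\right) - 209\right) = 399 \left(-6 - 209\right) = 399 \left(-215\right) = -85785$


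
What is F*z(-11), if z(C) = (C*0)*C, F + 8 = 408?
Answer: 0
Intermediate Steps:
F = 400 (F = -8 + 408 = 400)
z(C) = 0 (z(C) = 0*C = 0)
F*z(-11) = 400*0 = 0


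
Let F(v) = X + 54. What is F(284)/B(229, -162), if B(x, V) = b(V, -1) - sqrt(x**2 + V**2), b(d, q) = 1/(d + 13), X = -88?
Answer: -2533/873442842 + 377417*sqrt(78685)/873442842 ≈ 0.12121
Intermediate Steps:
F(v) = -34 (F(v) = -88 + 54 = -34)
b(d, q) = 1/(13 + d)
B(x, V) = 1/(13 + V) - sqrt(V**2 + x**2) (B(x, V) = 1/(13 + V) - sqrt(x**2 + V**2) = 1/(13 + V) - sqrt(V**2 + x**2))
F(284)/B(229, -162) = -34*(13 - 162)/(1 - sqrt((-162)**2 + 229**2)*(13 - 162)) = -34*(-149/(1 - 1*sqrt(26244 + 52441)*(-149))) = -34*(-149/(1 - 1*sqrt(78685)*(-149))) = -34*(-149/(1 + 149*sqrt(78685))) = -34/(-1/149 - sqrt(78685))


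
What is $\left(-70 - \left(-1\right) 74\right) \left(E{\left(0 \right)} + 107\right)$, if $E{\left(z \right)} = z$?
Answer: $428$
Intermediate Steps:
$\left(-70 - \left(-1\right) 74\right) \left(E{\left(0 \right)} + 107\right) = \left(-70 - \left(-1\right) 74\right) \left(0 + 107\right) = \left(-70 - -74\right) 107 = \left(-70 + 74\right) 107 = 4 \cdot 107 = 428$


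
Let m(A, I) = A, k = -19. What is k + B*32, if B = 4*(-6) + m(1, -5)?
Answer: -755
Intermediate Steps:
B = -23 (B = 4*(-6) + 1 = -24 + 1 = -23)
k + B*32 = -19 - 23*32 = -19 - 736 = -755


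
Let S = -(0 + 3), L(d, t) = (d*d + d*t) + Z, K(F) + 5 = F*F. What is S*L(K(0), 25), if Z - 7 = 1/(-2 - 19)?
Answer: 1954/7 ≈ 279.14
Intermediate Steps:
K(F) = -5 + F² (K(F) = -5 + F*F = -5 + F²)
Z = 146/21 (Z = 7 + 1/(-2 - 19) = 7 + 1/(-21) = 7 - 1/21 = 146/21 ≈ 6.9524)
L(d, t) = 146/21 + d² + d*t (L(d, t) = (d*d + d*t) + 146/21 = (d² + d*t) + 146/21 = 146/21 + d² + d*t)
S = -3 (S = -1*3 = -3)
S*L(K(0), 25) = -3*(146/21 + (-5 + 0²)² + (-5 + 0²)*25) = -3*(146/21 + (-5 + 0)² + (-5 + 0)*25) = -3*(146/21 + (-5)² - 5*25) = -3*(146/21 + 25 - 125) = -3*(-1954/21) = 1954/7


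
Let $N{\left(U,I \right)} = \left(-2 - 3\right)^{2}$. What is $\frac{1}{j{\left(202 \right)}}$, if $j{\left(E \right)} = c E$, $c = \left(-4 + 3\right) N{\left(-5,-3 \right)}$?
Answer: $- \frac{1}{5050} \approx -0.00019802$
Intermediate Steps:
$N{\left(U,I \right)} = 25$ ($N{\left(U,I \right)} = \left(-5\right)^{2} = 25$)
$c = -25$ ($c = \left(-4 + 3\right) 25 = \left(-1\right) 25 = -25$)
$j{\left(E \right)} = - 25 E$
$\frac{1}{j{\left(202 \right)}} = \frac{1}{\left(-25\right) 202} = \frac{1}{-5050} = - \frac{1}{5050}$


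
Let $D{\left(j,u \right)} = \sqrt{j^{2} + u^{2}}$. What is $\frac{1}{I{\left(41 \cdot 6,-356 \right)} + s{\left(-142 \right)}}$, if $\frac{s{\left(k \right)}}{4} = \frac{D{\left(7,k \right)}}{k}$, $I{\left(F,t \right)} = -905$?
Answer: $- \frac{4562105}{4128624173} + \frac{142 \sqrt{20213}}{4128624173} \approx -0.0011001$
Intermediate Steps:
$s{\left(k \right)} = \frac{4 \sqrt{49 + k^{2}}}{k}$ ($s{\left(k \right)} = 4 \frac{\sqrt{7^{2} + k^{2}}}{k} = 4 \frac{\sqrt{49 + k^{2}}}{k} = \frac{4 \sqrt{49 + k^{2}}}{k}$)
$\frac{1}{I{\left(41 \cdot 6,-356 \right)} + s{\left(-142 \right)}} = \frac{1}{-905 + \frac{4 \sqrt{49 + \left(-142\right)^{2}}}{-142}} = \frac{1}{-905 + 4 \left(- \frac{1}{142}\right) \sqrt{49 + 20164}} = \frac{1}{-905 + 4 \left(- \frac{1}{142}\right) \sqrt{20213}} = \frac{1}{-905 - \frac{2 \sqrt{20213}}{71}}$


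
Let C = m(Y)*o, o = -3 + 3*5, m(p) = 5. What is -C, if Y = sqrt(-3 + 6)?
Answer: -60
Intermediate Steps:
Y = sqrt(3) ≈ 1.7320
o = 12 (o = -3 + 15 = 12)
C = 60 (C = 5*12 = 60)
-C = -1*60 = -60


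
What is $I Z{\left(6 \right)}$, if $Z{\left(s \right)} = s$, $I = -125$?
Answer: $-750$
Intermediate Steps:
$I Z{\left(6 \right)} = \left(-125\right) 6 = -750$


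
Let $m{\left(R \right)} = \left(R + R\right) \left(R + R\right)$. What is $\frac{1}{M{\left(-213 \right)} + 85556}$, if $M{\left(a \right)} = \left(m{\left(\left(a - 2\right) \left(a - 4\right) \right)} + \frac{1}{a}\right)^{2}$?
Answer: $\frac{45369}{3439315085374842633981565} \approx 1.3191 \cdot 10^{-20}$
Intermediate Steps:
$m{\left(R \right)} = 4 R^{2}$ ($m{\left(R \right)} = 2 R 2 R = 4 R^{2}$)
$M{\left(a \right)} = \left(\frac{1}{a} + 4 \left(-4 + a\right)^{2} \left(-2 + a\right)^{2}\right)^{2}$ ($M{\left(a \right)} = \left(4 \left(\left(a - 2\right) \left(a - 4\right)\right)^{2} + \frac{1}{a}\right)^{2} = \left(4 \left(\left(-2 + a\right) \left(-4 + a\right)\right)^{2} + \frac{1}{a}\right)^{2} = \left(4 \left(\left(-4 + a\right) \left(-2 + a\right)\right)^{2} + \frac{1}{a}\right)^{2} = \left(4 \left(-4 + a\right)^{2} \left(-2 + a\right)^{2} + \frac{1}{a}\right)^{2} = \left(\frac{1}{a} + 4 \left(-4 + a\right)^{2} \left(-2 + a\right)^{2}\right)^{2}$)
$\frac{1}{M{\left(-213 \right)} + 85556} = \frac{1}{\frac{\left(1 + 4 \left(-213\right) \left(8 + \left(-213\right)^{2} - -1278\right)^{2}\right)^{2}}{45369} + 85556} = \frac{1}{\frac{\left(1 + 4 \left(-213\right) \left(8 + 45369 + 1278\right)^{2}\right)^{2}}{45369} + 85556} = \frac{1}{\frac{\left(1 + 4 \left(-213\right) 46655^{2}\right)^{2}}{45369} + 85556} = \frac{1}{\frac{\left(1 + 4 \left(-213\right) 2176689025\right)^{2}}{45369} + 85556} = \frac{1}{\frac{\left(1 - 1854539049300\right)^{2}}{45369} + 85556} = \frac{1}{\frac{\left(-1854539049299\right)^{2}}{45369} + 85556} = \frac{1}{\frac{1}{45369} \cdot 3439315085374838752391401 + 85556} = \frac{1}{\frac{3439315085374838752391401}{45369} + 85556} = \frac{1}{\frac{3439315085374842633981565}{45369}} = \frac{45369}{3439315085374842633981565}$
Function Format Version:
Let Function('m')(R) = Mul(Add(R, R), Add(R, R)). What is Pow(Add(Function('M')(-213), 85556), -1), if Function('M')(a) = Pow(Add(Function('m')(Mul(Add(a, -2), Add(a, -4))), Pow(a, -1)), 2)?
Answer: Rational(45369, 3439315085374842633981565) ≈ 1.3191e-20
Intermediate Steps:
Function('m')(R) = Mul(4, Pow(R, 2)) (Function('m')(R) = Mul(Mul(2, R), Mul(2, R)) = Mul(4, Pow(R, 2)))
Function('M')(a) = Pow(Add(Pow(a, -1), Mul(4, Pow(Add(-4, a), 2), Pow(Add(-2, a), 2))), 2) (Function('M')(a) = Pow(Add(Mul(4, Pow(Mul(Add(a, -2), Add(a, -4)), 2)), Pow(a, -1)), 2) = Pow(Add(Mul(4, Pow(Mul(Add(-2, a), Add(-4, a)), 2)), Pow(a, -1)), 2) = Pow(Add(Mul(4, Pow(Mul(Add(-4, a), Add(-2, a)), 2)), Pow(a, -1)), 2) = Pow(Add(Mul(4, Mul(Pow(Add(-4, a), 2), Pow(Add(-2, a), 2))), Pow(a, -1)), 2) = Pow(Add(Mul(4, Pow(Add(-4, a), 2), Pow(Add(-2, a), 2)), Pow(a, -1)), 2) = Pow(Add(Pow(a, -1), Mul(4, Pow(Add(-4, a), 2), Pow(Add(-2, a), 2))), 2))
Pow(Add(Function('M')(-213), 85556), -1) = Pow(Add(Mul(Pow(-213, -2), Pow(Add(1, Mul(4, -213, Pow(Add(8, Pow(-213, 2), Mul(-6, -213)), 2))), 2)), 85556), -1) = Pow(Add(Mul(Rational(1, 45369), Pow(Add(1, Mul(4, -213, Pow(Add(8, 45369, 1278), 2))), 2)), 85556), -1) = Pow(Add(Mul(Rational(1, 45369), Pow(Add(1, Mul(4, -213, Pow(46655, 2))), 2)), 85556), -1) = Pow(Add(Mul(Rational(1, 45369), Pow(Add(1, Mul(4, -213, 2176689025)), 2)), 85556), -1) = Pow(Add(Mul(Rational(1, 45369), Pow(Add(1, -1854539049300), 2)), 85556), -1) = Pow(Add(Mul(Rational(1, 45369), Pow(-1854539049299, 2)), 85556), -1) = Pow(Add(Mul(Rational(1, 45369), 3439315085374838752391401), 85556), -1) = Pow(Add(Rational(3439315085374838752391401, 45369), 85556), -1) = Pow(Rational(3439315085374842633981565, 45369), -1) = Rational(45369, 3439315085374842633981565)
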